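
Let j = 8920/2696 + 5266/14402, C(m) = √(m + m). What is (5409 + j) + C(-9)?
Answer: 13135136869/2426737 + 3*I*√2 ≈ 5412.7 + 4.2426*I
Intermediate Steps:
C(m) = √2*√m (C(m) = √(2*m) = √2*√m)
j = 8916436/2426737 (j = 8920*(1/2696) + 5266*(1/14402) = 1115/337 + 2633/7201 = 8916436/2426737 ≈ 3.6742)
(5409 + j) + C(-9) = (5409 + 8916436/2426737) + √2*√(-9) = 13135136869/2426737 + √2*(3*I) = 13135136869/2426737 + 3*I*√2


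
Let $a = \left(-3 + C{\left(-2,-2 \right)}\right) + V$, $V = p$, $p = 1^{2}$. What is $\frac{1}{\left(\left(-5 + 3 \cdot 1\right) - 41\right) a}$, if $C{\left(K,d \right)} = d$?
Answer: $\frac{1}{172} \approx 0.005814$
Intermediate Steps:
$p = 1$
$V = 1$
$a = -4$ ($a = \left(-3 - 2\right) + 1 = -5 + 1 = -4$)
$\frac{1}{\left(\left(-5 + 3 \cdot 1\right) - 41\right) a} = \frac{1}{\left(\left(-5 + 3 \cdot 1\right) - 41\right) \left(-4\right)} = \frac{1}{\left(\left(-5 + 3\right) - 41\right) \left(-4\right)} = \frac{1}{\left(-2 - 41\right) \left(-4\right)} = \frac{1}{\left(-43\right) \left(-4\right)} = \frac{1}{172}$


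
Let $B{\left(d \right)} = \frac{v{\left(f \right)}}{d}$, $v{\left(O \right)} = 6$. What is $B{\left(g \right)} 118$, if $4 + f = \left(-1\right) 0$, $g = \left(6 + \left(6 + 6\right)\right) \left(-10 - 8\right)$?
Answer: $- \frac{59}{27} \approx -2.1852$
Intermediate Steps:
$g = -324$ ($g = \left(6 + 12\right) \left(-18\right) = 18 \left(-18\right) = -324$)
$f = -4$ ($f = -4 - 0 = -4 + 0 = -4$)
$B{\left(d \right)} = \frac{6}{d}$
$B{\left(g \right)} 118 = \frac{6}{-324} \cdot 118 = 6 \left(- \frac{1}{324}\right) 118 = \left(- \frac{1}{54}\right) 118 = - \frac{59}{27}$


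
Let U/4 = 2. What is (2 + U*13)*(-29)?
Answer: -3074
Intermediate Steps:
U = 8 (U = 4*2 = 8)
(2 + U*13)*(-29) = (2 + 8*13)*(-29) = (2 + 104)*(-29) = 106*(-29) = -3074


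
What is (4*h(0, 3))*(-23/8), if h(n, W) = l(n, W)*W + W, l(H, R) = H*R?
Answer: -69/2 ≈ -34.500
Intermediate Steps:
h(n, W) = W + n*W² (h(n, W) = (n*W)*W + W = (W*n)*W + W = n*W² + W = W + n*W²)
(4*h(0, 3))*(-23/8) = (4*(3*(1 + 3*0)))*(-23/8) = (4*(3*(1 + 0)))*(-23*⅛) = (4*(3*1))*(-23/8) = (4*3)*(-23/8) = 12*(-23/8) = -69/2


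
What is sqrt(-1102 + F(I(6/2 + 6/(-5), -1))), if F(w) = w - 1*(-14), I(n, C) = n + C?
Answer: 6*I*sqrt(755)/5 ≈ 32.973*I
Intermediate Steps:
I(n, C) = C + n
F(w) = 14 + w (F(w) = w + 14 = 14 + w)
sqrt(-1102 + F(I(6/2 + 6/(-5), -1))) = sqrt(-1102 + (14 + (-1 + (6/2 + 6/(-5))))) = sqrt(-1102 + (14 + (-1 + (6*(1/2) + 6*(-1/5))))) = sqrt(-1102 + (14 + (-1 + (3 - 6/5)))) = sqrt(-1102 + (14 + (-1 + 9/5))) = sqrt(-1102 + (14 + 4/5)) = sqrt(-1102 + 74/5) = sqrt(-5436/5) = 6*I*sqrt(755)/5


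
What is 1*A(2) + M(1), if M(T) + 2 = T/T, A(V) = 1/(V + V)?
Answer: -¾ ≈ -0.75000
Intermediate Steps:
A(V) = 1/(2*V)
M(T) = -1 (M(T) = -2 + T/T = -2 + 1 = -1)
1*A(2) + M(1) = 1*((½)/2) - 1 = 1*((½)*(½)) - 1 = 1*(¼) - 1 = ¼ - 1 = -¾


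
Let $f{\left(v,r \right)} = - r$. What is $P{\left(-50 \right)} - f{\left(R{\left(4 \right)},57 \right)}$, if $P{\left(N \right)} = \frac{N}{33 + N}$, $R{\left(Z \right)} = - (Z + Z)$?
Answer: $\frac{1019}{17} \approx 59.941$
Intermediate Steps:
$R{\left(Z \right)} = - 2 Z$
$P{\left(-50 \right)} - f{\left(R{\left(4 \right)},57 \right)} = - \frac{50}{33 - 50} - \left(-1\right) 57 = - \frac{50}{-17} - -57 = \left(-50\right) \left(- \frac{1}{17}\right) + 57 = \frac{50}{17} + 57 = \frac{1019}{17}$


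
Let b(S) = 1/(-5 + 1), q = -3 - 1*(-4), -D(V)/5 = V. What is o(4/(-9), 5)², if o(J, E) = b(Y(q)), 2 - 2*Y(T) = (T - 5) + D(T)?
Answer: 1/16 ≈ 0.062500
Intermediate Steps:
D(V) = -5*V
q = 1 (q = -3 + 4 = 1)
Y(T) = 7/2 + 2*T (Y(T) = 1 - ((T - 5) - 5*T)/2 = 1 - ((-5 + T) - 5*T)/2 = 1 - (-5 - 4*T)/2 = 1 + (5/2 + 2*T) = 7/2 + 2*T)
b(S) = -¼ (b(S) = 1/(-4) = -¼)
o(J, E) = -¼
o(4/(-9), 5)² = (-¼)² = 1/16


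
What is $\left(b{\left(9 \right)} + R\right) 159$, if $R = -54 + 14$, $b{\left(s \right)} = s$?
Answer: $-4929$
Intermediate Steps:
$R = -40$
$\left(b{\left(9 \right)} + R\right) 159 = \left(9 - 40\right) 159 = \left(-31\right) 159 = -4929$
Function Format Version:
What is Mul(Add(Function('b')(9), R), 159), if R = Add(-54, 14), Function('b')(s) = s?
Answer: -4929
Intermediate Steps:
R = -40
Mul(Add(Function('b')(9), R), 159) = Mul(Add(9, -40), 159) = Mul(-31, 159) = -4929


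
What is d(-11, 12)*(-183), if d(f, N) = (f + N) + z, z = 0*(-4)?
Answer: -183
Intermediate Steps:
z = 0
d(f, N) = N + f (d(f, N) = (f + N) + 0 = (N + f) + 0 = N + f)
d(-11, 12)*(-183) = (12 - 11)*(-183) = 1*(-183) = -183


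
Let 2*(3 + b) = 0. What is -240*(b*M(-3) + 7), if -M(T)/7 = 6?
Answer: -31920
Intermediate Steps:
b = -3 (b = -3 + (½)*0 = -3 + 0 = -3)
M(T) = -42 (M(T) = -7*6 = -42)
-240*(b*M(-3) + 7) = -240*(-3*(-42) + 7) = -240*(126 + 7) = -240*133 = -31920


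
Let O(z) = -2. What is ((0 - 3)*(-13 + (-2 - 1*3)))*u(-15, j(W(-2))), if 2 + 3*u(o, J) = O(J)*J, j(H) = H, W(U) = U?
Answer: 36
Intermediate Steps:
u(o, J) = -2/3 - 2*J/3 (u(o, J) = -2/3 + (-2*J)/3 = -2/3 - 2*J/3)
((0 - 3)*(-13 + (-2 - 1*3)))*u(-15, j(W(-2))) = ((0 - 3)*(-13 + (-2 - 1*3)))*(-2/3 - 2/3*(-2)) = (-3*(-13 + (-2 - 3)))*(-2/3 + 4/3) = -3*(-13 - 5)*(2/3) = -3*(-18)*(2/3) = 54*(2/3) = 36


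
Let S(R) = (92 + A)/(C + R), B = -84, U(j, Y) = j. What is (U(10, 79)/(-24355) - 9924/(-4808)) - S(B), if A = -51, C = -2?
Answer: 319787916/125881253 ≈ 2.5404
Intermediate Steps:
S(R) = 41/(-2 + R) (S(R) = (92 - 51)/(-2 + R) = 41/(-2 + R))
(U(10, 79)/(-24355) - 9924/(-4808)) - S(B) = (10/(-24355) - 9924/(-4808)) - 41/(-2 - 84) = (10*(-1/24355) - 9924*(-1/4808)) - 41/(-86) = (-2/4871 + 2481/1202) - 41*(-1)/86 = 12082547/5854942 - 1*(-41/86) = 12082547/5854942 + 41/86 = 319787916/125881253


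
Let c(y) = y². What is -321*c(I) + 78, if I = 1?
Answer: -243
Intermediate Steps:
-321*c(I) + 78 = -321*1² + 78 = -321*1 + 78 = -321 + 78 = -243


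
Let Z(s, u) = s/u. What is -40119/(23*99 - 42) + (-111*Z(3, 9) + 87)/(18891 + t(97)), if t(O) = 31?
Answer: -126503328/7048445 ≈ -17.948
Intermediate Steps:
-40119/(23*99 - 42) + (-111*Z(3, 9) + 87)/(18891 + t(97)) = -40119/(23*99 - 42) + (-333/9 + 87)/(18891 + 31) = -40119/(2277 - 42) + (-333/9 + 87)/18922 = -40119/2235 + (-111*⅓ + 87)*(1/18922) = -40119*1/2235 + (-37 + 87)*(1/18922) = -13373/745 + 50*(1/18922) = -13373/745 + 25/9461 = -126503328/7048445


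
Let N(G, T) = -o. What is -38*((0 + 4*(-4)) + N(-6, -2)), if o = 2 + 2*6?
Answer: 1140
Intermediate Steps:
o = 14 (o = 2 + 12 = 14)
N(G, T) = -14 (N(G, T) = -1*14 = -14)
-38*((0 + 4*(-4)) + N(-6, -2)) = -38*((0 + 4*(-4)) - 14) = -38*((0 - 16) - 14) = -38*(-16 - 14) = -38*(-30) = 1140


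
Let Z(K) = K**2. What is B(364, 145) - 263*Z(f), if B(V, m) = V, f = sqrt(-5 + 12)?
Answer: -1477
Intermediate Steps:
f = sqrt(7) ≈ 2.6458
B(364, 145) - 263*Z(f) = 364 - 263*(sqrt(7))**2 = 364 - 263*7 = 364 - 1*1841 = 364 - 1841 = -1477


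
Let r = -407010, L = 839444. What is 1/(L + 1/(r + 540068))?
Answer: 133058/111694739753 ≈ 1.1913e-6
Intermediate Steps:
1/(L + 1/(r + 540068)) = 1/(839444 + 1/(-407010 + 540068)) = 1/(839444 + 1/133058) = 1/(111694739753/133058) = 133058/111694739753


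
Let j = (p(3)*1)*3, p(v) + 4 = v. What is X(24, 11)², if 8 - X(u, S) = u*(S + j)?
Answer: 33856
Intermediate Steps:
p(v) = -4 + v
j = -3 (j = ((-4 + 3)*1)*3 = -1*1*3 = -1*3 = -3)
X(u, S) = 8 - u*(-3 + S) (X(u, S) = 8 - u*(S - 3) = 8 - u*(-3 + S))
X(24, 11)² = (8 + 3*24 - 1*11*24)² = (8 + 72 - 264)² = (-184)² = 33856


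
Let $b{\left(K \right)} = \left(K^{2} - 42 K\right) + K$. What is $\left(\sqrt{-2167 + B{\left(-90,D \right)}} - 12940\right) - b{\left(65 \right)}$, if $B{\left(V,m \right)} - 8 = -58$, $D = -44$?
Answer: $-14500 + i \sqrt{2217} \approx -14500.0 + 47.085 i$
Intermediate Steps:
$B{\left(V,m \right)} = -50$ ($B{\left(V,m \right)} = 8 - 58 = -50$)
$b{\left(K \right)} = K^{2} - 41 K$
$\left(\sqrt{-2167 + B{\left(-90,D \right)}} - 12940\right) - b{\left(65 \right)} = \left(\sqrt{-2167 - 50} - 12940\right) - 65 \left(-41 + 65\right) = \left(\sqrt{-2217} - 12940\right) - 65 \cdot 24 = \left(i \sqrt{2217} - 12940\right) - 1560 = \left(-12940 + i \sqrt{2217}\right) - 1560 = -14500 + i \sqrt{2217}$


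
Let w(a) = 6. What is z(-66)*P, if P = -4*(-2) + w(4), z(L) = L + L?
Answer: -1848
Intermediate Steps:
z(L) = 2*L
P = 14 (P = -4*(-2) + 6 = 8 + 6 = 14)
z(-66)*P = (2*(-66))*14 = -132*14 = -1848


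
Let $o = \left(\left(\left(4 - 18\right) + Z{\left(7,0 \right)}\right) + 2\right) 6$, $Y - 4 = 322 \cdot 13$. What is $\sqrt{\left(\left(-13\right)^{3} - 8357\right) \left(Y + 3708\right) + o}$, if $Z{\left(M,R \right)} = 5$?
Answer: $3 i \sqrt{9261726} \approx 9129.9 i$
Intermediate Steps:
$Y = 4190$ ($Y = 4 + 322 \cdot 13 = 4 + 4186 = 4190$)
$o = -42$ ($o = \left(\left(\left(4 - 18\right) + 5\right) + 2\right) 6 = \left(\left(-14 + 5\right) + 2\right) 6 = \left(-9 + 2\right) 6 = \left(-7\right) 6 = -42$)
$\sqrt{\left(\left(-13\right)^{3} - 8357\right) \left(Y + 3708\right) + o} = \sqrt{\left(\left(-13\right)^{3} - 8357\right) \left(4190 + 3708\right) - 42} = \sqrt{\left(-2197 - 8357\right) 7898 - 42} = \sqrt{\left(-10554\right) 7898 - 42} = \sqrt{-83355492 - 42} = \sqrt{-83355534} = 3 i \sqrt{9261726}$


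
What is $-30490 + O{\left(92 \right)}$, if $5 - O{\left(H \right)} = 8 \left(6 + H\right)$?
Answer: $-31269$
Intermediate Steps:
$O{\left(H \right)} = -43 - 8 H$ ($O{\left(H \right)} = 5 - 8 \left(6 + H\right) = 5 - \left(48 + 8 H\right) = -43 - 8 H$)
$-30490 + O{\left(92 \right)} = -30490 - 779 = -31269$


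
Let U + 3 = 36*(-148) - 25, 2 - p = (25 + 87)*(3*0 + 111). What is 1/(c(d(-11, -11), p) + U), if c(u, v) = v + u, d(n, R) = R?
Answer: -1/17797 ≈ -5.6189e-5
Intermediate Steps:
p = -12430 (p = 2 - (25 + 87)*(3*0 + 111) = 2 - 112*(0 + 111) = 2 - 112*111 = 2 - 1*12432 = 2 - 12432 = -12430)
c(u, v) = u + v
U = -5356 (U = -3 + (36*(-148) - 25) = -3 + (-5328 - 25) = -3 - 5353 = -5356)
1/(c(d(-11, -11), p) + U) = 1/((-11 - 12430) - 5356) = 1/(-12441 - 5356) = 1/(-17797) = -1/17797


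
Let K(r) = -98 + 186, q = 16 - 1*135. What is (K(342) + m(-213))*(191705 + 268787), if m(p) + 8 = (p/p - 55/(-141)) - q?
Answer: 13011201460/141 ≈ 9.2278e+7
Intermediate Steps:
q = -119 (q = 16 - 135 = -119)
K(r) = 88
m(p) = 15847/141 (m(p) = -8 + ((p/p - 55/(-141)) - 1*(-119)) = -8 + ((1 - 55*(-1/141)) + 119) = -8 + ((1 + 55/141) + 119) = -8 + (196/141 + 119) = -8 + 16975/141 = 15847/141)
(K(342) + m(-213))*(191705 + 268787) = (88 + 15847/141)*(191705 + 268787) = (28255/141)*460492 = 13011201460/141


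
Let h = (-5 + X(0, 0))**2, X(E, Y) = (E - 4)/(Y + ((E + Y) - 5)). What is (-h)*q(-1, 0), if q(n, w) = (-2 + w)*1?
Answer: 882/25 ≈ 35.280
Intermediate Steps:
X(E, Y) = (-4 + E)/(-5 + E + 2*Y) (X(E, Y) = (-4 + E)/(Y + (-5 + E + Y)) = (-4 + E)/(-5 + E + 2*Y))
q(n, w) = -2 + w
h = 441/25 (h = (-5 + (-4 + 0)/(-5 + 0 + 2*0))**2 = (-5 - 4/(-5 + 0 + 0))**2 = (-5 - 4/(-5))**2 = (-5 - 1/5*(-4))**2 = (-5 + 4/5)**2 = (-21/5)**2 = 441/25 ≈ 17.640)
(-h)*q(-1, 0) = (-1*441/25)*(-2 + 0) = -441/25*(-2) = 882/25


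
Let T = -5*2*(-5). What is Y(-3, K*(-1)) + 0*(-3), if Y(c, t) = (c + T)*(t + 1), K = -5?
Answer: 282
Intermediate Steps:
T = 50 (T = -10*(-5) = 50)
Y(c, t) = (1 + t)*(50 + c) (Y(c, t) = (c + 50)*(t + 1) = (50 + c)*(1 + t) = (1 + t)*(50 + c))
Y(-3, K*(-1)) + 0*(-3) = (50 - 3 + 50*(-5*(-1)) - (-15)*(-1)) + 0*(-3) = (50 - 3 + 50*5 - 3*5) + 0 = (50 - 3 + 250 - 15) + 0 = 282 + 0 = 282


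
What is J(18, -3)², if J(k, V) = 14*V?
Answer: 1764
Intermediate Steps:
J(18, -3)² = (14*(-3))² = (-42)² = 1764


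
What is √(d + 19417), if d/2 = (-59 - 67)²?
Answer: √51169 ≈ 226.21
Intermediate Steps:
d = 31752 (d = 2*(-59 - 67)² = 2*(-126)² = 2*15876 = 31752)
√(d + 19417) = √(31752 + 19417) = √51169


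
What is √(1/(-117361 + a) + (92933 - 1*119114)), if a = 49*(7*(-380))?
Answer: I*√1606355817831282/247701 ≈ 161.81*I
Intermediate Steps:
a = -130340 (a = 49*(-2660) = -130340)
√(1/(-117361 + a) + (92933 - 1*119114)) = √(1/(-117361 - 130340) + (92933 - 1*119114)) = √(1/(-247701) + (92933 - 119114)) = √(-1/247701 - 26181) = √(-6485059882/247701) = I*√1606355817831282/247701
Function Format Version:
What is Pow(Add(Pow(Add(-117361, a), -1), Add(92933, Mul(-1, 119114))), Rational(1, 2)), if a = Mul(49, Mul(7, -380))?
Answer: Mul(Rational(1, 247701), I, Pow(1606355817831282, Rational(1, 2))) ≈ Mul(161.81, I)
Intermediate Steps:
a = -130340 (a = Mul(49, -2660) = -130340)
Pow(Add(Pow(Add(-117361, a), -1), Add(92933, Mul(-1, 119114))), Rational(1, 2)) = Pow(Add(Pow(Add(-117361, -130340), -1), Add(92933, Mul(-1, 119114))), Rational(1, 2)) = Pow(Add(Pow(-247701, -1), Add(92933, -119114)), Rational(1, 2)) = Pow(Add(Rational(-1, 247701), -26181), Rational(1, 2)) = Pow(Rational(-6485059882, 247701), Rational(1, 2)) = Mul(Rational(1, 247701), I, Pow(1606355817831282, Rational(1, 2)))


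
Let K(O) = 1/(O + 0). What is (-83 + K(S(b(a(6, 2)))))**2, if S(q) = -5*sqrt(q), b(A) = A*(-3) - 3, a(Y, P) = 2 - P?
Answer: (1245 - I*sqrt(3))**2/225 ≈ 6889.0 - 19.168*I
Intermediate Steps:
b(A) = -3 - 3*A (b(A) = -3*A - 3 = -3 - 3*A)
K(O) = 1/O
(-83 + K(S(b(a(6, 2)))))**2 = (-83 + 1/(-5*sqrt(-3 - 3*(2 - 1*2))))**2 = (-83 + 1/(-5*sqrt(-3 - 3*(2 - 2))))**2 = (-83 + 1/(-5*sqrt(-3 - 3*0)))**2 = (-83 + 1/(-5*sqrt(-3 + 0)))**2 = (-83 + 1/(-5*I*sqrt(3)))**2 = (-83 + I*sqrt(3)/15)**2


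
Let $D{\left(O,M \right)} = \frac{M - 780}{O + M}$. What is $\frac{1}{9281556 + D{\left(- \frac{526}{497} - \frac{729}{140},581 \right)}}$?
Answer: $\frac{816123}{7574891044808} \approx 1.0774 \cdot 10^{-7}$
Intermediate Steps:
$D{\left(O,M \right)} = \frac{-780 + M}{M + O}$
$\frac{1}{9281556 + D{\left(- \frac{526}{497} - \frac{729}{140},581 \right)}} = \frac{1}{9281556 + \frac{-780 + 581}{581 - \left(\frac{526}{497} + \frac{729}{140}\right)}} = \frac{1}{9281556 + \frac{1}{581 - \frac{8897}{1420}} \left(-199\right)} = \frac{1}{9281556 + \frac{1}{\frac{816123}{1420}} \left(-199\right)} = \frac{1}{9281556 + \frac{1420}{816123} \left(-199\right)} = \frac{1}{9281556 - \frac{282580}{816123}} = \frac{1}{\frac{7574891044808}{816123}} = \frac{816123}{7574891044808}$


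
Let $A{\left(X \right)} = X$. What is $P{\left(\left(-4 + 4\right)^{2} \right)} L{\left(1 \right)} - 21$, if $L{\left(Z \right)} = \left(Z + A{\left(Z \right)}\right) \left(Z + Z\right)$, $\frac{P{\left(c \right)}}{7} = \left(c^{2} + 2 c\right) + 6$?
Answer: $147$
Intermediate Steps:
$P{\left(c \right)} = 42 + 7 c^{2} + 14 c$ ($P{\left(c \right)} = 7 \left(\left(c^{2} + 2 c\right) + 6\right) = 7 \left(6 + c^{2} + 2 c\right) = 42 + 7 c^{2} + 14 c$)
$L{\left(Z \right)} = 4 Z^{2}$ ($L{\left(Z \right)} = \left(Z + Z\right) \left(Z + Z\right) = 2 Z 2 Z = 4 Z^{2}$)
$P{\left(\left(-4 + 4\right)^{2} \right)} L{\left(1 \right)} - 21 = \left(42 + 7 \left(\left(-4 + 4\right)^{2}\right)^{2} + 14 \left(-4 + 4\right)^{2}\right) 4 \cdot 1^{2} - 21 = \left(42 + 7 \left(0^{2}\right)^{2} + 14 \cdot 0^{2}\right) 4 \cdot 1 - 21 = \left(42 + 7 \cdot 0^{2} + 14 \cdot 0\right) 4 - 21 = \left(42 + 7 \cdot 0 + 0\right) 4 - 21 = \left(42 + 0 + 0\right) 4 - 21 = 42 \cdot 4 - 21 = 168 - 21 = 147$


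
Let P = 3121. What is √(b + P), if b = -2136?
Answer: √985 ≈ 31.385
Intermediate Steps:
√(b + P) = √(-2136 + 3121) = √985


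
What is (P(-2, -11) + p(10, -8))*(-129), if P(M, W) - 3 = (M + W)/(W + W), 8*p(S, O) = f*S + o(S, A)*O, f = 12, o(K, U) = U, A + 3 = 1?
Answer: -58437/22 ≈ -2656.2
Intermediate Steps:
A = -2 (A = -3 + 1 = -2)
p(S, O) = -O/4 + 3*S/2 (p(S, O) = (12*S - 2*O)/8 = (-2*O + 12*S)/8 = -O/4 + 3*S/2)
P(M, W) = 3 + (M + W)/(2*W) (P(M, W) = 3 + (M + W)/(W + W) = 3 + (M + W)/((2*W)) = 3 + (M + W)*(1/(2*W)) = 3 + (M + W)/(2*W))
(P(-2, -11) + p(10, -8))*(-129) = ((1/2)*(-2 + 7*(-11))/(-11) + (-1/4*(-8) + (3/2)*10))*(-129) = ((1/2)*(-1/11)*(-2 - 77) + (2 + 15))*(-129) = ((1/2)*(-1/11)*(-79) + 17)*(-129) = (79/22 + 17)*(-129) = (453/22)*(-129) = -58437/22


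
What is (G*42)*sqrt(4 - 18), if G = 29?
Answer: 1218*I*sqrt(14) ≈ 4557.3*I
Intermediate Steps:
(G*42)*sqrt(4 - 18) = (29*42)*sqrt(4 - 18) = 1218*sqrt(-14) = 1218*(I*sqrt(14)) = 1218*I*sqrt(14)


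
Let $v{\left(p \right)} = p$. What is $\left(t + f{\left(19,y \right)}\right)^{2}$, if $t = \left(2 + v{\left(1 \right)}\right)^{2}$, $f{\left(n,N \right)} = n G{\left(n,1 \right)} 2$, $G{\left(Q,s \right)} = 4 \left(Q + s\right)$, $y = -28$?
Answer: $9296401$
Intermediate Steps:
$G{\left(Q,s \right)} = 4 Q + 4 s$
$f{\left(n,N \right)} = 2 n \left(4 + 4 n\right)$ ($f{\left(n,N \right)} = n \left(4 n + 4 \cdot 1\right) 2 = n \left(4 n + 4\right) 2 = n \left(4 + 4 n\right) 2 = 2 n \left(4 + 4 n\right)$)
$t = 9$ ($t = \left(2 + 1\right)^{2} = 3^{2} = 9$)
$\left(t + f{\left(19,y \right)}\right)^{2} = \left(9 + 8 \cdot 19 \left(1 + 19\right)\right)^{2} = \left(9 + 8 \cdot 19 \cdot 20\right)^{2} = \left(9 + 3040\right)^{2} = 3049^{2} = 9296401$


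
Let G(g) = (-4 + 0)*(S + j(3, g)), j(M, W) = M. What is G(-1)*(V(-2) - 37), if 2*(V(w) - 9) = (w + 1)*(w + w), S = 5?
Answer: 832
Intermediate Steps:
V(w) = 9 + w*(1 + w) (V(w) = 9 + ((w + 1)*(w + w))/2 = 9 + ((1 + w)*(2*w))/2 = 9 + (2*w*(1 + w))/2 = 9 + w*(1 + w))
G(g) = -32 (G(g) = (-4 + 0)*(5 + 3) = -4*8 = -32)
G(-1)*(V(-2) - 37) = -32*((9 - 2 + (-2)²) - 37) = -32*((9 - 2 + 4) - 37) = -32*(11 - 37) = -32*(-26) = 832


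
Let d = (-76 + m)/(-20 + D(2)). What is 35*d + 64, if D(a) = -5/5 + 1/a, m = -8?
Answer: 8504/41 ≈ 207.41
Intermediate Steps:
D(a) = -1 + 1/a (D(a) = -5*1/5 + 1/a = -1 + 1/a)
d = 168/41 (d = (-76 - 8)/(-20 + (1 - 1*2)/2) = -84/(-20 + (1 - 2)/2) = -84/(-20 + (1/2)*(-1)) = -84/(-20 - 1/2) = -84/(-41/2) = -84*(-2/41) = 168/41 ≈ 4.0976)
35*d + 64 = 35*(168/41) + 64 = 5880/41 + 64 = 8504/41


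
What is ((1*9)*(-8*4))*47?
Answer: -13536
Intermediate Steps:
((1*9)*(-8*4))*47 = (9*(-32))*47 = -288*47 = -13536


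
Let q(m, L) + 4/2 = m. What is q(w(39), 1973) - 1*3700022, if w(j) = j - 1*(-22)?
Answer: -3699963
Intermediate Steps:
w(j) = 22 + j (w(j) = j + 22 = 22 + j)
q(m, L) = -2 + m
q(w(39), 1973) - 1*3700022 = (-2 + (22 + 39)) - 1*3700022 = (-2 + 61) - 3700022 = 59 - 3700022 = -3699963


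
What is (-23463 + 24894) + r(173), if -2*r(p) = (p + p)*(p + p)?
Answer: -58427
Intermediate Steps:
r(p) = -2*p**2 (r(p) = -(p + p)*(p + p)/2 = -2*p*2*p/2 = -2*p**2)
(-23463 + 24894) + r(173) = (-23463 + 24894) - 2*173**2 = 1431 - 2*29929 = 1431 - 59858 = -58427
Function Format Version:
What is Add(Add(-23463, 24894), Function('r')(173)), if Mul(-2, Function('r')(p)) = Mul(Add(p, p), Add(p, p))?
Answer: -58427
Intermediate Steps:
Function('r')(p) = Mul(-2, Pow(p, 2)) (Function('r')(p) = Mul(Rational(-1, 2), Mul(Add(p, p), Add(p, p))) = Mul(Rational(-1, 2), Mul(Mul(2, p), Mul(2, p))) = Mul(Rational(-1, 2), Mul(4, Pow(p, 2))) = Mul(-2, Pow(p, 2)))
Add(Add(-23463, 24894), Function('r')(173)) = Add(Add(-23463, 24894), Mul(-2, Pow(173, 2))) = Add(1431, Mul(-2, 29929)) = Add(1431, -59858) = -58427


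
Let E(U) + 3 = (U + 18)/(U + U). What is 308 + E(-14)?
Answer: 2134/7 ≈ 304.86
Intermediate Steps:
E(U) = -3 + (18 + U)/(2*U) (E(U) = -3 + (U + 18)/(U + U) = -3 + (18 + U)/((2*U)) = -3 + (18 + U)*(1/(2*U)) = -3 + (18 + U)/(2*U))
308 + E(-14) = 308 + (-5/2 + 9/(-14)) = 308 + (-5/2 + 9*(-1/14)) = 308 + (-5/2 - 9/14) = 308 - 22/7 = 2134/7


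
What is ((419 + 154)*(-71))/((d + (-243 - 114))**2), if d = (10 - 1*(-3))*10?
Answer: -40683/51529 ≈ -0.78952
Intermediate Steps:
d = 130 (d = (10 + 3)*10 = 13*10 = 130)
((419 + 154)*(-71))/((d + (-243 - 114))**2) = ((419 + 154)*(-71))/((130 + (-243 - 114))**2) = (573*(-71))/((130 - 357)**2) = -40683/((-227)**2) = -40683/51529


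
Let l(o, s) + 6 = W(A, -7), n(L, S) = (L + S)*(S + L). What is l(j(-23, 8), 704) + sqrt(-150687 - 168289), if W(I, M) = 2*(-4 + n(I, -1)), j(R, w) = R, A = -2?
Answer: 4 + 16*I*sqrt(1246) ≈ 4.0 + 564.78*I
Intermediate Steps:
n(L, S) = (L + S)**2 (n(L, S) = (L + S)*(L + S) = (L + S)**2)
W(I, M) = -8 + 2*(-1 + I)**2 (W(I, M) = 2*(-4 + (I - 1)**2) = 2*(-4 + (-1 + I)**2) = -8 + 2*(-1 + I)**2)
l(o, s) = 4 (l(o, s) = -6 + (-8 + 2*(-1 - 2)**2) = -6 + (-8 + 2*(-3)**2) = -6 + (-8 + 2*9) = -6 + (-8 + 18) = -6 + 10 = 4)
l(j(-23, 8), 704) + sqrt(-150687 - 168289) = 4 + sqrt(-150687 - 168289) = 4 + sqrt(-318976) = 4 + 16*I*sqrt(1246)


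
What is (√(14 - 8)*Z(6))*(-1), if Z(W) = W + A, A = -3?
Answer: -3*√6 ≈ -7.3485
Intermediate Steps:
Z(W) = -3 + W (Z(W) = W - 3 = -3 + W)
(√(14 - 8)*Z(6))*(-1) = (√(14 - 8)*(-3 + 6))*(-1) = (√6*3)*(-1) = (3*√6)*(-1) = -3*√6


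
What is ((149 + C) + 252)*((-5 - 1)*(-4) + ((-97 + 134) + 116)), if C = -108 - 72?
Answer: 39117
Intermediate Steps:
C = -180
((149 + C) + 252)*((-5 - 1)*(-4) + ((-97 + 134) + 116)) = ((149 - 180) + 252)*((-5 - 1)*(-4) + ((-97 + 134) + 116)) = (-31 + 252)*(-6*(-4) + (37 + 116)) = 221*(24 + 153) = 221*177 = 39117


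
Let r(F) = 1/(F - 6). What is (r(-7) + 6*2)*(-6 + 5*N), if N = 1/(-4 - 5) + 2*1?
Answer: 4805/117 ≈ 41.068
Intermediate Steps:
r(F) = 1/(-6 + F)
N = 17/9 (N = 1/(-9) + 2 = -⅑ + 2 = 17/9 ≈ 1.8889)
(r(-7) + 6*2)*(-6 + 5*N) = (1/(-6 - 7) + 6*2)*(-6 + 5*(17/9)) = (1/(-13) + 12)*(-6 + 85/9) = (-1/13 + 12)*(31/9) = (155/13)*(31/9) = 4805/117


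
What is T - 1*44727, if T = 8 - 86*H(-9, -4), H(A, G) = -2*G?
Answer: -45407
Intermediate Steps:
T = -680 (T = 8 - (-172)*(-4) = 8 - 86*8 = 8 - 688 = -680)
T - 1*44727 = -680 - 1*44727 = -680 - 44727 = -45407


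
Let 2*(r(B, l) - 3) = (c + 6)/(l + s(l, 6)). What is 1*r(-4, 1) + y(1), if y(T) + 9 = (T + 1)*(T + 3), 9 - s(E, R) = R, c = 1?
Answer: 23/8 ≈ 2.8750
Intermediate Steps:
s(E, R) = 9 - R
r(B, l) = 3 + 7/(2*(3 + l)) (r(B, l) = 3 + ((1 + 6)/(l + (9 - 1*6)))/2 = 3 + (7/(l + (9 - 6)))/2 = 3 + (7/(l + 3))/2 = 3 + (7/(3 + l))/2 = 3 + 7/(2*(3 + l)))
y(T) = -9 + (1 + T)*(3 + T) (y(T) = -9 + (T + 1)*(T + 3) = -9 + (1 + T)*(3 + T))
1*r(-4, 1) + y(1) = 1*((25 + 6*1)/(2*(3 + 1))) + (-6 + 1² + 4*1) = 1*((½)*(25 + 6)/4) + (-6 + 1 + 4) = 1*((½)*(¼)*31) - 1 = 1*(31/8) - 1 = 31/8 - 1 = 23/8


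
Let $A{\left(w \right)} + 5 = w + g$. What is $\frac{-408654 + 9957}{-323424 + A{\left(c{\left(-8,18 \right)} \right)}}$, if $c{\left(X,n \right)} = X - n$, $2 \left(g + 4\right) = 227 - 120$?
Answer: $\frac{797394}{646811} \approx 1.2328$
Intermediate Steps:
$g = \frac{99}{2}$ ($g = -4 + \frac{227 - 120}{2} = -4 + \frac{1}{2} \cdot 107 = -4 + \frac{107}{2} = \frac{99}{2} \approx 49.5$)
$A{\left(w \right)} = \frac{89}{2} + w$ ($A{\left(w \right)} = -5 + \left(w + \frac{99}{2}\right) = -5 + \left(\frac{99}{2} + w\right) = \frac{89}{2} + w$)
$\frac{-408654 + 9957}{-323424 + A{\left(c{\left(-8,18 \right)} \right)}} = \frac{-408654 + 9957}{-323424 + \left(\frac{89}{2} - 26\right)} = - \frac{398697}{-323424 + \left(\frac{89}{2} - 26\right)} = - \frac{398697}{-323424 + \frac{37}{2}} = - \frac{398697}{- \frac{646811}{2}} = \left(-398697\right) \left(- \frac{2}{646811}\right) = \frac{797394}{646811}$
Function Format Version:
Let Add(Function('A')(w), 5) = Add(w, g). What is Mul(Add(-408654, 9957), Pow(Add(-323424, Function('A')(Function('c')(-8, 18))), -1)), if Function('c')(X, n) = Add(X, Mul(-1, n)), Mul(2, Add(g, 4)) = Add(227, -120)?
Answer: Rational(797394, 646811) ≈ 1.2328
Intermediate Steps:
g = Rational(99, 2) (g = Add(-4, Mul(Rational(1, 2), Add(227, -120))) = Add(-4, Mul(Rational(1, 2), 107)) = Add(-4, Rational(107, 2)) = Rational(99, 2) ≈ 49.500)
Function('A')(w) = Add(Rational(89, 2), w) (Function('A')(w) = Add(-5, Add(w, Rational(99, 2))) = Add(-5, Add(Rational(99, 2), w)) = Add(Rational(89, 2), w))
Mul(Add(-408654, 9957), Pow(Add(-323424, Function('A')(Function('c')(-8, 18))), -1)) = Mul(Add(-408654, 9957), Pow(Add(-323424, Add(Rational(89, 2), Add(-8, Mul(-1, 18)))), -1)) = Mul(-398697, Pow(Add(-323424, Add(Rational(89, 2), Add(-8, -18))), -1)) = Mul(-398697, Pow(Add(-323424, Add(Rational(89, 2), -26)), -1)) = Mul(-398697, Pow(Add(-323424, Rational(37, 2)), -1)) = Mul(-398697, Pow(Rational(-646811, 2), -1)) = Mul(-398697, Rational(-2, 646811)) = Rational(797394, 646811)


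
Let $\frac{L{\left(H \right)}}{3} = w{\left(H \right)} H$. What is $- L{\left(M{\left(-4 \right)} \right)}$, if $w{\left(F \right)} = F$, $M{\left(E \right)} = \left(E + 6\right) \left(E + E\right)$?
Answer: $-768$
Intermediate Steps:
$M{\left(E \right)} = 2 E \left(6 + E\right)$ ($M{\left(E \right)} = \left(6 + E\right) 2 E = 2 E \left(6 + E\right)$)
$L{\left(H \right)} = 3 H^{2}$ ($L{\left(H \right)} = 3 H H = 3 H^{2}$)
$- L{\left(M{\left(-4 \right)} \right)} = - 3 \left(2 \left(-4\right) \left(6 - 4\right)\right)^{2} = - 3 \left(2 \left(-4\right) 2\right)^{2} = - 3 \left(-16\right)^{2} = - 3 \cdot 256 = \left(-1\right) 768 = -768$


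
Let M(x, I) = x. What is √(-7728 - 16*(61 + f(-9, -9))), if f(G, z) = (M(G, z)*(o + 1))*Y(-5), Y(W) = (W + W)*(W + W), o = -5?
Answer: 16*I*√259 ≈ 257.5*I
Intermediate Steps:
Y(W) = 4*W² (Y(W) = (2*W)*(2*W) = 4*W²)
f(G, z) = -400*G (f(G, z) = (G*(-5 + 1))*(4*(-5)²) = (G*(-4))*(4*25) = -4*G*100 = -400*G)
√(-7728 - 16*(61 + f(-9, -9))) = √(-7728 - 16*(61 - 400*(-9))) = √(-7728 - 16*(61 + 3600)) = √(-7728 - 16*3661) = √(-7728 - 58576) = √(-66304) = 16*I*√259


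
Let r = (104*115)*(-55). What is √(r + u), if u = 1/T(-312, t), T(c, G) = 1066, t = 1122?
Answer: I*√747494975734/1066 ≈ 811.05*I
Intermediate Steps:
r = -657800 (r = 11960*(-55) = -657800)
u = 1/1066 ≈ 0.00093809
√(r + u) = √(-657800 + 1/1066) = √(-701214799/1066) = I*√747494975734/1066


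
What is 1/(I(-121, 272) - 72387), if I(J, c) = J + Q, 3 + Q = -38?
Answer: -1/72549 ≈ -1.3784e-5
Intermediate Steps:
Q = -41 (Q = -3 - 38 = -41)
I(J, c) = -41 + J (I(J, c) = J - 41 = -41 + J)
1/(I(-121, 272) - 72387) = 1/((-41 - 121) - 72387) = 1/(-162 - 72387) = 1/(-72549) = -1/72549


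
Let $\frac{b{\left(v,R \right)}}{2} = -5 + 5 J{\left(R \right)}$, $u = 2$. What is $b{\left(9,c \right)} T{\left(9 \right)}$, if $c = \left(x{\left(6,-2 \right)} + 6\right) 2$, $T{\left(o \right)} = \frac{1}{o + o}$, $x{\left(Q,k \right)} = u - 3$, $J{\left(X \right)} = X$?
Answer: $5$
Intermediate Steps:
$x{\left(Q,k \right)} = -1$ ($x{\left(Q,k \right)} = 2 - 3 = -1$)
$T{\left(o \right)} = \frac{1}{2 o}$
$c = 10$ ($c = \left(-1 + 6\right) 2 = 5 \cdot 2 = 10$)
$b{\left(v,R \right)} = -10 + 10 R$ ($b{\left(v,R \right)} = 2 \left(-5 + 5 R\right) = -10 + 10 R$)
$b{\left(9,c \right)} T{\left(9 \right)} = \left(-10 + 10 \cdot 10\right) \frac{1}{2 \cdot 9} = \left(-10 + 100\right) \frac{1}{2} \cdot \frac{1}{9} = 90 \cdot \frac{1}{18} = 5$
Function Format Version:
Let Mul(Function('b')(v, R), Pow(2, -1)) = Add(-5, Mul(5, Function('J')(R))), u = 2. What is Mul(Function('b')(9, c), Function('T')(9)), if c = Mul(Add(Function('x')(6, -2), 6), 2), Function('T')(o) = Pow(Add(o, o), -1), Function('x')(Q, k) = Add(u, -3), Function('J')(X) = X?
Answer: 5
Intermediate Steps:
Function('x')(Q, k) = -1 (Function('x')(Q, k) = Add(2, -3) = -1)
Function('T')(o) = Mul(Rational(1, 2), Pow(o, -1)) (Function('T')(o) = Pow(Mul(2, o), -1) = Mul(Rational(1, 2), Pow(o, -1)))
c = 10 (c = Mul(Add(-1, 6), 2) = Mul(5, 2) = 10)
Function('b')(v, R) = Add(-10, Mul(10, R)) (Function('b')(v, R) = Mul(2, Add(-5, Mul(5, R))) = Add(-10, Mul(10, R)))
Mul(Function('b')(9, c), Function('T')(9)) = Mul(Add(-10, Mul(10, 10)), Mul(Rational(1, 2), Pow(9, -1))) = Mul(Add(-10, 100), Mul(Rational(1, 2), Rational(1, 9))) = Mul(90, Rational(1, 18)) = 5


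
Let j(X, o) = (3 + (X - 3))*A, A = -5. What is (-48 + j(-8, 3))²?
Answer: 64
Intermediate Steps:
j(X, o) = -5*X (j(X, o) = (3 + (X - 3))*(-5) = (3 + (-3 + X))*(-5) = X*(-5) = -5*X)
(-48 + j(-8, 3))² = (-48 - 5*(-8))² = (-48 + 40)² = (-8)² = 64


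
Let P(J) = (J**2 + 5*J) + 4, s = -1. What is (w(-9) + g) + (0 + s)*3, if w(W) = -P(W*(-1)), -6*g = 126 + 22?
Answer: -473/3 ≈ -157.67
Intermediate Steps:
g = -74/3 (g = -(126 + 22)/6 = -1/6*148 = -74/3 ≈ -24.667)
P(J) = 4 + J**2 + 5*J
w(W) = -4 - W**2 + 5*W (w(W) = -(4 + (W*(-1))**2 + 5*(W*(-1))) = -(4 + (-W)**2 + 5*(-W)) = -(4 + W**2 - 5*W) = -4 - W**2 + 5*W)
(w(-9) + g) + (0 + s)*3 = ((-4 - 1*(-9)**2 + 5*(-9)) - 74/3) + (0 - 1)*3 = ((-4 - 1*81 - 45) - 74/3) - 1*3 = ((-4 - 81 - 45) - 74/3) - 3 = (-130 - 74/3) - 3 = -464/3 - 3 = -473/3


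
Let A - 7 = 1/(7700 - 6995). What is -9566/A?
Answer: -3372015/2468 ≈ -1366.3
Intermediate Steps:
A = 4936/705 (A = 7 + 1/(7700 - 6995) = 7 + 1/705 = 4936/705 ≈ 7.0014)
-9566/A = -9566/4936/705 = -9566*705/4936 = -3372015/2468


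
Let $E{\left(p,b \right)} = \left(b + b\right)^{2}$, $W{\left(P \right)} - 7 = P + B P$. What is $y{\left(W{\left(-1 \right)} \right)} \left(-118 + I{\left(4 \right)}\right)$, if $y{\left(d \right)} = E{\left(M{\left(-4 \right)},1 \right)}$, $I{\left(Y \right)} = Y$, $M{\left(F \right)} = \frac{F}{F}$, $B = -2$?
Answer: $-456$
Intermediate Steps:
$M{\left(F \right)} = 1$
$W{\left(P \right)} = 7 - P$ ($W{\left(P \right)} = 7 + \left(P - 2 P\right) = 7 - P$)
$E{\left(p,b \right)} = 4 b^{2}$ ($E{\left(p,b \right)} = \left(2 b\right)^{2} = 4 b^{2}$)
$y{\left(d \right)} = 4$ ($y{\left(d \right)} = 4 \cdot 1^{2} = 4 \cdot 1 = 4$)
$y{\left(W{\left(-1 \right)} \right)} \left(-118 + I{\left(4 \right)}\right) = 4 \left(-118 + 4\right) = 4 \left(-114\right) = -456$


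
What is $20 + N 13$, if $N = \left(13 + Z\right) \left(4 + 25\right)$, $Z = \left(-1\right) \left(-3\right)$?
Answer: $6052$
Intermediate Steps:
$Z = 3$
$N = 464$ ($N = \left(13 + 3\right) \left(4 + 25\right) = 16 \cdot 29 = 464$)
$20 + N 13 = 20 + 464 \cdot 13 = 20 + 6032 = 6052$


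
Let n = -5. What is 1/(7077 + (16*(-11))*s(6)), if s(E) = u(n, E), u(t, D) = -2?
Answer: 1/7429 ≈ 0.00013461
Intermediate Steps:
s(E) = -2
1/(7077 + (16*(-11))*s(6)) = 1/(7077 + (16*(-11))*(-2)) = 1/(7077 - 176*(-2)) = 1/(7077 + 352) = 1/7429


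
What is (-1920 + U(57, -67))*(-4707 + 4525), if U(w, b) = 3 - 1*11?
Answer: 350896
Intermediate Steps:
U(w, b) = -8 (U(w, b) = 3 - 11 = -8)
(-1920 + U(57, -67))*(-4707 + 4525) = (-1920 - 8)*(-4707 + 4525) = -1928*(-182) = 350896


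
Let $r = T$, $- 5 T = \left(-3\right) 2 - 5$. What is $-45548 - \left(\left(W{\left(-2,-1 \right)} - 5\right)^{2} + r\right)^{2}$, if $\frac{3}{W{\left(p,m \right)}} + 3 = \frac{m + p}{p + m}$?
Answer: $- \frac{19009521}{400} \approx -47524.0$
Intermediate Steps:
$W{\left(p,m \right)} = - \frac{3}{2}$ ($W{\left(p,m \right)} = \frac{3}{-3 + \frac{m + p}{p + m}} = \frac{3}{-3 + \frac{m + p}{m + p}} = \frac{3}{-3 + 1} = \frac{3}{-2} = 3 \left(- \frac{1}{2}\right) = - \frac{3}{2}$)
$T = \frac{11}{5}$ ($T = - \frac{\left(-3\right) 2 - 5}{5} = - \frac{-6 - 5}{5} = \left(- \frac{1}{5}\right) \left(-11\right) = \frac{11}{5} \approx 2.2$)
$r = \frac{11}{5} \approx 2.2$
$-45548 - \left(\left(W{\left(-2,-1 \right)} - 5\right)^{2} + r\right)^{2} = -45548 - \left(\left(- \frac{3}{2} - 5\right)^{2} + \frac{11}{5}\right)^{2} = -45548 - \left(\left(- \frac{13}{2}\right)^{2} + \frac{11}{5}\right)^{2} = -45548 - \left(\frac{169}{4} + \frac{11}{5}\right)^{2} = -45548 - \left(\frac{889}{20}\right)^{2} = -45548 - \frac{790321}{400} = - \frac{19009521}{400}$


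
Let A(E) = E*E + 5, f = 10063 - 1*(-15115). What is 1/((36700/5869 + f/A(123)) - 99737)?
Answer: -44410723/4429040686110 ≈ -1.0027e-5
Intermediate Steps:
f = 25178 (f = 10063 + 15115 = 25178)
A(E) = 5 + E² (A(E) = E² + 5 = 5 + E²)
1/((36700/5869 + f/A(123)) - 99737) = 1/((36700/5869 + 25178/(5 + 123²)) - 99737) = 1/((36700*(1/5869) + 25178/(5 + 15129)) - 99737) = 1/((36700/5869 + 25178/15134) - 99737) = 1/((36700/5869 + 25178*(1/15134)) - 99737) = 1/((36700/5869 + 12589/7567) - 99737) = 1/(351593741/44410723 - 99737) = 1/(-4429040686110/44410723) = -44410723/4429040686110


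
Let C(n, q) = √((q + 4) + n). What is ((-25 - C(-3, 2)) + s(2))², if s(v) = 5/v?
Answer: 2037/4 + 45*√3 ≈ 587.19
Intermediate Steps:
C(n, q) = √(4 + n + q) (C(n, q) = √((4 + q) + n) = √(4 + n + q))
((-25 - C(-3, 2)) + s(2))² = ((-25 - √(4 - 3 + 2)) + 5/2)² = ((-25 - √3) + 5*(½))² = ((-25 - √3) + 5/2)² = (-45/2 - √3)²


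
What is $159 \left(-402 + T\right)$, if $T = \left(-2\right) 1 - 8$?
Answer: $-65508$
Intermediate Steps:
$T = -10$ ($T = -2 - 8 = -10$)
$159 \left(-402 + T\right) = 159 \left(-402 - 10\right) = 159 \left(-412\right) = -65508$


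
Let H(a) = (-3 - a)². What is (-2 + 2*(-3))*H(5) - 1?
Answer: -513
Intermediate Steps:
(-2 + 2*(-3))*H(5) - 1 = (-2 + 2*(-3))*(3 + 5)² - 1 = (-2 - 6)*8² - 1 = -8*64 - 1 = -512 - 1 = -513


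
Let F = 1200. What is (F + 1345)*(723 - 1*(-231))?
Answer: 2427930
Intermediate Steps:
(F + 1345)*(723 - 1*(-231)) = (1200 + 1345)*(723 - 1*(-231)) = 2545*(723 + 231) = 2545*954 = 2427930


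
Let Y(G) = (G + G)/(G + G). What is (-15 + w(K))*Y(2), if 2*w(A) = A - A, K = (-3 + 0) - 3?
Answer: -15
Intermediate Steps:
Y(G) = 1 (Y(G) = (2*G)/((2*G)) = (2*G)*(1/(2*G)) = 1)
K = -6 (K = -3 - 3 = -6)
w(A) = 0 (w(A) = (A - A)/2 = (½)*0 = 0)
(-15 + w(K))*Y(2) = (-15 + 0)*1 = -15*1 = -15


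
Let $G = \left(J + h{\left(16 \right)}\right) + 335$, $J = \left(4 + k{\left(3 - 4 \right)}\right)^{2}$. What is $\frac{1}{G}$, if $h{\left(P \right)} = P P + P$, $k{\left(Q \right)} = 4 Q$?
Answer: $\frac{1}{607} \approx 0.0016474$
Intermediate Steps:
$h{\left(P \right)} = P + P^{2}$ ($h{\left(P \right)} = P^{2} + P = P + P^{2}$)
$J = 0$ ($J = \left(4 + 4 \left(3 - 4\right)\right)^{2} = \left(4 + 4 \left(-1\right)\right)^{2} = \left(4 - 4\right)^{2} = 0^{2} = 0$)
$G = 607$ ($G = \left(0 + 16 \left(1 + 16\right)\right) + 335 = \left(0 + 16 \cdot 17\right) + 335 = \left(0 + 272\right) + 335 = 272 + 335 = 607$)
$\frac{1}{G} = \frac{1}{607}$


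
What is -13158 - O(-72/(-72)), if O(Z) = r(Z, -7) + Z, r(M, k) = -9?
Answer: -13150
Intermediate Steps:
O(Z) = -9 + Z
-13158 - O(-72/(-72)) = -13158 - (-9 - 72/(-72)) = -13158 - (-9 - 72*(-1/72)) = -13158 - (-9 + 1) = -13158 - 1*(-8) = -13158 + 8 = -13150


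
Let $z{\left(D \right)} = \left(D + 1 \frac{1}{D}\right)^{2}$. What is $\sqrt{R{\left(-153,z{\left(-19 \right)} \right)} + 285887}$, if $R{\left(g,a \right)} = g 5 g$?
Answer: $2 \sqrt{100733} \approx 634.77$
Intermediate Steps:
$z{\left(D \right)} = \left(D + \frac{1}{D}\right)^{2}$
$R{\left(g,a \right)} = 5 g^{2}$ ($R{\left(g,a \right)} = 5 g g = 5 g^{2}$)
$\sqrt{R{\left(-153,z{\left(-19 \right)} \right)} + 285887} = \sqrt{5 \left(-153\right)^{2} + 285887} = \sqrt{5 \cdot 23409 + 285887} = \sqrt{117045 + 285887} = \sqrt{402932} = 2 \sqrt{100733}$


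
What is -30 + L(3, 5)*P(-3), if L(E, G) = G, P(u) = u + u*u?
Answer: 0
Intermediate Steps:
P(u) = u + u²
-30 + L(3, 5)*P(-3) = -30 + 5*(-3*(1 - 3)) = -30 + 5*(-3*(-2)) = -30 + 5*6 = -30 + 30 = 0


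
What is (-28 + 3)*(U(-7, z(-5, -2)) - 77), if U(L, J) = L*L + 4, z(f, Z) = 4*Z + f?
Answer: 600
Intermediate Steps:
z(f, Z) = f + 4*Z
U(L, J) = 4 + L² (U(L, J) = L² + 4 = 4 + L²)
(-28 + 3)*(U(-7, z(-5, -2)) - 77) = (-28 + 3)*((4 + (-7)²) - 77) = -25*((4 + 49) - 77) = -25*(53 - 77) = -25*(-24) = 600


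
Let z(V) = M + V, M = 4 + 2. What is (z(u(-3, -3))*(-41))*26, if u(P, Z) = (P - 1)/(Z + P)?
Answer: -21320/3 ≈ -7106.7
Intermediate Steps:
M = 6
u(P, Z) = (-1 + P)/(P + Z)
z(V) = 6 + V
(z(u(-3, -3))*(-41))*26 = ((6 + (-1 - 3)/(-3 - 3))*(-41))*26 = ((6 - 4/(-6))*(-41))*26 = ((6 - ⅙*(-4))*(-41))*26 = ((6 + ⅔)*(-41))*26 = ((20/3)*(-41))*26 = -820/3*26 = -21320/3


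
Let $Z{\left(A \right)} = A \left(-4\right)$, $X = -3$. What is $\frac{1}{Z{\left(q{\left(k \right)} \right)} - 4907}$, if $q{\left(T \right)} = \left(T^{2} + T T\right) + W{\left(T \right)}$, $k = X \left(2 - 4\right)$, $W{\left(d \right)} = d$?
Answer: $- \frac{1}{5219} \approx -0.00019161$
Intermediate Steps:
$k = 6$ ($k = - 3 \left(2 - 4\right) = \left(-3\right) \left(-2\right) = 6$)
$q{\left(T \right)} = T + 2 T^{2}$ ($q{\left(T \right)} = \left(T^{2} + T T\right) + T = \left(T^{2} + T^{2}\right) + T = 2 T^{2} + T = T + 2 T^{2}$)
$Z{\left(A \right)} = - 4 A$
$\frac{1}{Z{\left(q{\left(k \right)} \right)} - 4907} = \frac{1}{- 4 \cdot 6 \left(1 + 2 \cdot 6\right) - 4907} = \frac{1}{- 4 \cdot 6 \left(1 + 12\right) - 4907} = \frac{1}{- 4 \cdot 6 \cdot 13 - 4907} = \frac{1}{\left(-4\right) 78 - 4907} = \frac{1}{-312 - 4907} = \frac{1}{-5219} = - \frac{1}{5219}$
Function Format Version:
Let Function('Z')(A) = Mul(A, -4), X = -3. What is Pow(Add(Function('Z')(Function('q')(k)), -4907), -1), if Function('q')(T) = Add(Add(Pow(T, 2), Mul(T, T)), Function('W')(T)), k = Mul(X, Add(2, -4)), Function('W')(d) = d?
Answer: Rational(-1, 5219) ≈ -0.00019161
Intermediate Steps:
k = 6 (k = Mul(-3, Add(2, -4)) = Mul(-3, -2) = 6)
Function('q')(T) = Add(T, Mul(2, Pow(T, 2))) (Function('q')(T) = Add(Add(Pow(T, 2), Mul(T, T)), T) = Add(Add(Pow(T, 2), Pow(T, 2)), T) = Add(Mul(2, Pow(T, 2)), T) = Add(T, Mul(2, Pow(T, 2))))
Function('Z')(A) = Mul(-4, A)
Pow(Add(Function('Z')(Function('q')(k)), -4907), -1) = Pow(Add(Mul(-4, Mul(6, Add(1, Mul(2, 6)))), -4907), -1) = Pow(Add(Mul(-4, Mul(6, Add(1, 12))), -4907), -1) = Pow(Add(Mul(-4, Mul(6, 13)), -4907), -1) = Pow(Add(Mul(-4, 78), -4907), -1) = Pow(Add(-312, -4907), -1) = Pow(-5219, -1) = Rational(-1, 5219)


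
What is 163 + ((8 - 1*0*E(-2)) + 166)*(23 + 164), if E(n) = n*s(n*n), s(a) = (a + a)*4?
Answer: 32701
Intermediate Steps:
s(a) = 8*a (s(a) = (2*a)*4 = 8*a)
E(n) = 8*n**3 (E(n) = n*(8*(n*n)) = n*(8*n**2) = 8*n**3)
163 + ((8 - 1*0*E(-2)) + 166)*(23 + 164) = 163 + ((8 - 1*0*8*(-2)**3) + 166)*(23 + 164) = 163 + ((8 - 0*8*(-8)) + 166)*187 = 163 + ((8 - 0*(-64)) + 166)*187 = 163 + ((8 - 1*0) + 166)*187 = 163 + ((8 + 0) + 166)*187 = 163 + (8 + 166)*187 = 163 + 174*187 = 163 + 32538 = 32701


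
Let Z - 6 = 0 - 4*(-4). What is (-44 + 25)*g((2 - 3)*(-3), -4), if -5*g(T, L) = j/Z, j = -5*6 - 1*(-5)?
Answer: -95/22 ≈ -4.3182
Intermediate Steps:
j = -25 (j = -30 + 5 = -25)
Z = 22 (Z = 6 + (0 - 4*(-4)) = 6 + (0 + 16) = 6 + 16 = 22)
g(T, L) = 5/22 (g(T, L) = -(-5)/22 = -⅕*(-25/22) = 5/22)
(-44 + 25)*g((2 - 3)*(-3), -4) = (-44 + 25)*(5/22) = -19*5/22 = -95/22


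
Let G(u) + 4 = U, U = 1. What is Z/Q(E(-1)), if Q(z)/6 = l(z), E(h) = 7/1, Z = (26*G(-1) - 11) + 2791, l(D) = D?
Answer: 193/3 ≈ 64.333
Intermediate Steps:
G(u) = -3 (G(u) = -4 + 1 = -3)
Z = 2702 (Z = (26*(-3) - 11) + 2791 = (-78 - 11) + 2791 = -89 + 2791 = 2702)
E(h) = 7 (E(h) = 7*1 = 7)
Q(z) = 6*z
Z/Q(E(-1)) = 2702/((6*7)) = 2702/42 = 2702*(1/42) = 193/3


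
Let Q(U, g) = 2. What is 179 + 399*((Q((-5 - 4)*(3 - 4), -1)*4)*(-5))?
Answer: -15781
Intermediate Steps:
179 + 399*((Q((-5 - 4)*(3 - 4), -1)*4)*(-5)) = 179 + 399*((2*4)*(-5)) = 179 + 399*(8*(-5)) = 179 + 399*(-40) = 179 - 15960 = -15781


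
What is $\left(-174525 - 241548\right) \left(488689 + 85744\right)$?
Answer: $-239006061609$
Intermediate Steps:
$\left(-174525 - 241548\right) \left(488689 + 85744\right) = \left(-416073\right) 574433 = -239006061609$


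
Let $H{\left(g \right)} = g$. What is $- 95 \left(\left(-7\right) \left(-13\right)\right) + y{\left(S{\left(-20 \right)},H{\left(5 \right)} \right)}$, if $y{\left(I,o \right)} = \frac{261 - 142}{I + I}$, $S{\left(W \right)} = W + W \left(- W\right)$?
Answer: $- \frac{1037417}{120} \approx -8645.1$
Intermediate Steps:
$S{\left(W \right)} = W - W^{2}$
$y{\left(I,o \right)} = \frac{119}{2 I}$
$- 95 \left(\left(-7\right) \left(-13\right)\right) + y{\left(S{\left(-20 \right)},H{\left(5 \right)} \right)} = - 95 \left(\left(-7\right) \left(-13\right)\right) + \frac{119}{2 \left(- 20 \left(1 - -20\right)\right)} = \left(-95\right) 91 + \frac{119}{2 \left(- 20 \left(1 + 20\right)\right)} = -8645 + \frac{119}{2 \left(\left(-20\right) 21\right)} = -8645 + \frac{119}{2 \left(-420\right)} = -8645 + \frac{119}{2} \left(- \frac{1}{420}\right) = -8645 - \frac{17}{120} = - \frac{1037417}{120}$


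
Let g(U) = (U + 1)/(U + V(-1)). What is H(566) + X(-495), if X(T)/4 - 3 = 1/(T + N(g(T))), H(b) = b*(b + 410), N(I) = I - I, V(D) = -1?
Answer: 273451856/495 ≈ 5.5243e+5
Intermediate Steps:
g(U) = (1 + U)/(-1 + U) (g(U) = (U + 1)/(U - 1) = (1 + U)/(-1 + U))
N(I) = 0
H(b) = b*(410 + b)
X(T) = 12 + 4/T (X(T) = 12 + 4/(T + 0) = 12 + 4/T)
H(566) + X(-495) = 566*(410 + 566) + (12 + 4/(-495)) = 566*976 + (12 + 4*(-1/495)) = 552416 + (12 - 4/495) = 552416 + 5936/495 = 273451856/495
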